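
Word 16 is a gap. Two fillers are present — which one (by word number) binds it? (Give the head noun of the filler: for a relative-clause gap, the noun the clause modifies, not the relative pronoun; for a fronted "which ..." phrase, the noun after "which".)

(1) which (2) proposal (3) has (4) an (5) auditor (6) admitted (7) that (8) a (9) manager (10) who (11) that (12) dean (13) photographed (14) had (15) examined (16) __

The marked gap is the direct object of "examined".
Its filler is the fronted wh-phrase "which proposal", at word 2.
(The other dependency links word 9 to a gap after word 13.)

2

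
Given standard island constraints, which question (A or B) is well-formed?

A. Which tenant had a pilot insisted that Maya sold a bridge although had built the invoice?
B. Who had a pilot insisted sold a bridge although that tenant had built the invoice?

In A, the wh-phrase is extracted from inside an adjunct island (introduced by "although"), which blocks movement.
In B, the extraction path crosses only that-complement boundaries, which are transparent.
So B is grammatical.

B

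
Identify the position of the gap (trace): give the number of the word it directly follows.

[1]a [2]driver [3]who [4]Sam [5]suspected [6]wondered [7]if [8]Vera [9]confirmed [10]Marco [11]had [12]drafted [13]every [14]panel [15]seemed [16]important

The displaced element is "a driver" (word 2).
It is linked across 1 clause boundary (Ø).
It functions as the subject of "wondered", so the gap sits immediately after word 5 ("suspected").
Base order: Sam suspected a driver wondered if Vera confirmed Marco had drafted every panel.

5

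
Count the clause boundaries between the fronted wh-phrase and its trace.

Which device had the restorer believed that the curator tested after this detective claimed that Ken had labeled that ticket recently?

1

"which device" is extracted from the object of "tested".
Boundaries crossed, outermost first: [that] — 1 in total.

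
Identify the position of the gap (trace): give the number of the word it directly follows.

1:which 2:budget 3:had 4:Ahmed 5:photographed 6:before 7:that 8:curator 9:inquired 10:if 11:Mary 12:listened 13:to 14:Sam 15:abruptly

5

The displaced element is "which budget" (word 2).
It functions as the direct object of "photographed", so the gap sits immediately after word 5 ("photographed").
Base order: Ahmed had photographed which budget before that curator inquired if Mary listened to Sam abruptly.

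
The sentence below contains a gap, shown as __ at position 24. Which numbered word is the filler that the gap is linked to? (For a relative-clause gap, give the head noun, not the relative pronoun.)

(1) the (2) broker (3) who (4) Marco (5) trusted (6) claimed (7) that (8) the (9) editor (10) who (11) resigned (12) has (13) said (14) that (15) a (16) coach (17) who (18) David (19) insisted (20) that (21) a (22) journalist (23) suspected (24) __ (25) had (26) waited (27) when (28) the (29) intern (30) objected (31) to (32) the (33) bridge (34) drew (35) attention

16

The gap at 24 is the subject of "waited", inside a relative clause.
The relative pronoun is "who" (word 17); it is bound by the head noun immediately before it.
Its filler is the head noun "coach", at word 16.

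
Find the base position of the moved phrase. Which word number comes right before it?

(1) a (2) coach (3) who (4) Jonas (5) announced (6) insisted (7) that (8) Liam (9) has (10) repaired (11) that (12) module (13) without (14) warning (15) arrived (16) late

The displaced element is "a coach" (word 2).
It is linked across 1 clause boundary (Ø).
It functions as the subject of "insisted", so the gap sits immediately after word 5 ("announced").
Base order: Jonas announced that a coach insisted that Liam has repaired that module without warning.

5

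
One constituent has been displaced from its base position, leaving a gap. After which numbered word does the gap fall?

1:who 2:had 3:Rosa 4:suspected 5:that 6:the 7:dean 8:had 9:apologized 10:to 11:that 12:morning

The displaced element is "who" (word 1).
It is linked across 1 clause boundary (that).
It functions as the object of the preposition "to" of "apologized", so the gap sits immediately after word 10 ("to").
Base order: Rosa had suspected that the dean had apologized to who that morning.

10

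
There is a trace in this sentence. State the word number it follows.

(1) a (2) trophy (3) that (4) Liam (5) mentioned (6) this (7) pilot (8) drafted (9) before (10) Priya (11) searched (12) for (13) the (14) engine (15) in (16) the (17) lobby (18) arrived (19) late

8

The displaced element is "a trophy" (word 2).
It is linked across 1 clause boundary (Ø).
It functions as the direct object of "drafted", so the gap sits immediately after word 8 ("drafted").
Base order: Liam mentioned this pilot drafted a trophy before Priya searched for the engine in the lobby.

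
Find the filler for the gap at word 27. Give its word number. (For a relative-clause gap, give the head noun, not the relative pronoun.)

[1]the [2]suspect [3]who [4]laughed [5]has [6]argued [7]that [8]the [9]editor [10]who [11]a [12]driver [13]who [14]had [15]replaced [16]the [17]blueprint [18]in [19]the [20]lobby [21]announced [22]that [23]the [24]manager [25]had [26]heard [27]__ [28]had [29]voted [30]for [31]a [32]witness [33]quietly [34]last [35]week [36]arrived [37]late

9

The gap at 27 is the subject of "voted", inside a relative clause.
The relative pronoun is "who" (word 10); it is bound by the head noun immediately before it.
Its filler is the head noun "editor", at word 9.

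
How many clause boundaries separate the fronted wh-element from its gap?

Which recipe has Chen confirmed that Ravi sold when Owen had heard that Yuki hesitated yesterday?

"which recipe" is extracted from the object of "sold".
Boundaries crossed, outermost first: [that] — 1 in total.

1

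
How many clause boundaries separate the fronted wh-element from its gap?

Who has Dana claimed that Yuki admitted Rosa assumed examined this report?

"who" is extracted from the subject of "examined".
Boundaries crossed, outermost first: [that], [Ø], [Ø] — 3 in total.

3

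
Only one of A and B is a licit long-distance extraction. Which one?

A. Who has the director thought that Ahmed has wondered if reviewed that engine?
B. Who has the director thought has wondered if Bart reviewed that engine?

B

In A, the wh-phrase is extracted from inside a wh-island (introduced by "if"), which blocks movement.
In B, the extraction path crosses only that-complement boundaries, which are transparent.
So B is grammatical.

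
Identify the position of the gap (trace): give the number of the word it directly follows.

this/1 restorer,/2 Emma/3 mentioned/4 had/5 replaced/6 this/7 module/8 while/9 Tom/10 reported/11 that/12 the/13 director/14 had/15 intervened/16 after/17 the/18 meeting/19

4

The displaced element is "this restorer" (word 2).
It is linked across 1 clause boundary (Ø).
It functions as the subject of "replaced", so the gap sits immediately after word 4 ("mentioned").
Base order: Emma mentioned that this restorer had replaced this module while Tom reported that the director had intervened after the meeting.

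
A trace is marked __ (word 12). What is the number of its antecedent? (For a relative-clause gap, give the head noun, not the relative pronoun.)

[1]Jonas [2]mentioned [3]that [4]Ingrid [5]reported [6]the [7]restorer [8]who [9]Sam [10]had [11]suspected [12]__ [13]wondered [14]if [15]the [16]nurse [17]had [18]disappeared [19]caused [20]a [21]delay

The gap at 12 is the subject of "wondered", inside a relative clause.
The relative pronoun is "who" (word 8); it is bound by the head noun immediately before it.
Its filler is the head noun "restorer", at word 7.

7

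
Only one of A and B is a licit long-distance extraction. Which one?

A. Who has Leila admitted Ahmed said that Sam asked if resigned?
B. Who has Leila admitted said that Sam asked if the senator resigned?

In A, the wh-phrase is extracted from inside a wh-island (introduced by "if"), which blocks movement.
In B, the extraction path crosses only that-complement boundaries, which are transparent.
So B is grammatical.

B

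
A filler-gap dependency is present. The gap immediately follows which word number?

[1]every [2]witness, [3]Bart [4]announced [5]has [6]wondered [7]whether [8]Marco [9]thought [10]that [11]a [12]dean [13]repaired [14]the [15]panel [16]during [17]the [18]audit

The displaced element is "every witness" (word 2).
It is linked across 1 clause boundary (Ø).
It functions as the subject of "wondered", so the gap sits immediately after word 4 ("announced").
Base order: Bart announced that every witness has wondered whether Marco thought that a dean repaired the panel during the audit.

4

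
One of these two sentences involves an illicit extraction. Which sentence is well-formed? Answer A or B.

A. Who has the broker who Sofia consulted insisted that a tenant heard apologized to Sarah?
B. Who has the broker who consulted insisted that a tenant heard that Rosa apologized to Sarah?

In B, the wh-phrase is extracted from inside a complex-NP island (relative clause) (introduced by "who"), which blocks movement.
In A, the extraction path crosses only that-complement boundaries, which are transparent.
So A is grammatical.

A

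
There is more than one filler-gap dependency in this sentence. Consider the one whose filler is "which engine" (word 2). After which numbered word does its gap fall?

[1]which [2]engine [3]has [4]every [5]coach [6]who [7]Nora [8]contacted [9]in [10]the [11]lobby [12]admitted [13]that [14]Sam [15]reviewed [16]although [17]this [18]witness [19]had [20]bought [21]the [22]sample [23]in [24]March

The displaced element is "which engine" (word 2).
It is linked across 1 clause boundary (that).
It functions as the direct object of "reviewed", so the gap sits immediately after word 15 ("reviewed").
Base order: Every coach who Nora contacted in the lobby has admitted that Sam reviewed which engine although this witness had bought the sample in March.

15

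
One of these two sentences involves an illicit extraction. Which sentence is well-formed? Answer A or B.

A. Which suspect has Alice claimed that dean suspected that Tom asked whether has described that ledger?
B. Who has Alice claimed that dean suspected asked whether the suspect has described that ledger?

B

In A, the wh-phrase is extracted from inside a wh-island (introduced by "whether"), which blocks movement.
In B, the extraction path crosses only that-complement boundaries, which are transparent.
So B is grammatical.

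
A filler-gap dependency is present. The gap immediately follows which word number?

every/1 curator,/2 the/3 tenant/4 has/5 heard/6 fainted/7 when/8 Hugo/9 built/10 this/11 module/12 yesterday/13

6

The displaced element is "every curator" (word 2).
It is linked across 1 clause boundary (Ø).
It functions as the subject of "fainted", so the gap sits immediately after word 6 ("heard").
Base order: The tenant has heard that every curator fainted when Hugo built this module yesterday.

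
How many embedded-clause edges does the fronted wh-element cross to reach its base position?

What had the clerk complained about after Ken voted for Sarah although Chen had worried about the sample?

0

"what" originates inside the matrix clause — no clause boundary is crossed.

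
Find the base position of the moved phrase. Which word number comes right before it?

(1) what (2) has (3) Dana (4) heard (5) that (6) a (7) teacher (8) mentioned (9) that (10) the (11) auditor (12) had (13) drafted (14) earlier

13

The displaced element is "what" (word 1).
It is linked across 2 clause boundaries (that → that).
It functions as the direct object of "drafted", so the gap sits immediately after word 13 ("drafted").
Base order: Dana has heard that a teacher mentioned that the auditor had drafted what earlier.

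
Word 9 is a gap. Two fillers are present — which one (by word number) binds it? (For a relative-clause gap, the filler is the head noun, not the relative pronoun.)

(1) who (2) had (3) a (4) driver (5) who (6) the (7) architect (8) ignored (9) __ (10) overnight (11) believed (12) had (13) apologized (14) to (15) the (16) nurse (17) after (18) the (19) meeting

4

The marked gap is inside the relative clause, the direct object of "ignored".
Its filler is the head noun "driver" (via "who"), at word 4.
(The other dependency links word 1 to a gap after word 11.)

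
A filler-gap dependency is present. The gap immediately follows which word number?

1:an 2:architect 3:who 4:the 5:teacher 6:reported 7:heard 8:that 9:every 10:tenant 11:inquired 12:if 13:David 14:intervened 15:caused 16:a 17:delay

The displaced element is "an architect" (word 2).
It is linked across 1 clause boundary (Ø).
It functions as the subject of "heard", so the gap sits immediately after word 6 ("reported").
Base order: The teacher reported an architect heard that every tenant inquired if David intervened.

6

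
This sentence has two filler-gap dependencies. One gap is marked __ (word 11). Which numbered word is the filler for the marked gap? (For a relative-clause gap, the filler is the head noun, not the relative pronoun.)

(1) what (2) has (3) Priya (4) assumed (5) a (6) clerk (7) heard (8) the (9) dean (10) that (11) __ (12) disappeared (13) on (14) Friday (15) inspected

The marked gap is inside the relative clause, the subject of "disappeared".
Its filler is the head noun "dean" (via "that"), at word 9.
(The other dependency links word 1 to a gap after word 15.)

9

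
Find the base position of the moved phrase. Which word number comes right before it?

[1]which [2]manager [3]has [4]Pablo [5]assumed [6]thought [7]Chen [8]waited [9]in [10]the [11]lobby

The displaced element is "which manager" (word 2).
It is linked across 1 clause boundary (Ø).
It functions as the subject of "thought", so the gap sits immediately after word 5 ("assumed").
Base order: Pablo has assumed which manager thought Chen waited in the lobby.

5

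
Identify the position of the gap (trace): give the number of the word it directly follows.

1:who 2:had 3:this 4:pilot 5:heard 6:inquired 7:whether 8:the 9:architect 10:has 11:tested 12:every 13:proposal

5

The displaced element is "who" (word 1).
It is linked across 1 clause boundary (Ø).
It functions as the subject of "inquired", so the gap sits immediately after word 5 ("heard").
Base order: This pilot had heard that who inquired whether the architect has tested every proposal.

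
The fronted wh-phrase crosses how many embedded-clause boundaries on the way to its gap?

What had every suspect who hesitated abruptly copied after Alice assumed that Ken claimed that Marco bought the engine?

"what" originates inside the matrix clause — no clause boundary is crossed.

0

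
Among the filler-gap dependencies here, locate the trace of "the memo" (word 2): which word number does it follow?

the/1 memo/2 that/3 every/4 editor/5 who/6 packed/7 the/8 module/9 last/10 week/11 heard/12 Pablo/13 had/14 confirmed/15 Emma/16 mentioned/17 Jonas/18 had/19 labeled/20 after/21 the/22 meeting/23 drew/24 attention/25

The displaced element is "the memo" (word 2).
It is linked across 3 clause boundaries (Ø → Ø → Ø).
It functions as the direct object of "labeled", so the gap sits immediately after word 20 ("labeled").
Base order: Every editor who packed the module last week heard Pablo had confirmed Emma mentioned Jonas had labeled the memo after the meeting.

20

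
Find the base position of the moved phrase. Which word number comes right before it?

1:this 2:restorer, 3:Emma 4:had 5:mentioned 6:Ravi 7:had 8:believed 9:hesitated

8

The displaced element is "this restorer" (word 2).
It is linked across 2 clause boundaries (Ø → Ø).
It functions as the subject of "hesitated", so the gap sits immediately after word 8 ("believed").
Base order: Emma had mentioned Ravi had believed that this restorer hesitated.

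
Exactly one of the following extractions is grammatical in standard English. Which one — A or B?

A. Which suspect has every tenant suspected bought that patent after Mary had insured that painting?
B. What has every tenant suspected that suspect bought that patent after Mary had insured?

A

In B, the wh-phrase is extracted from inside an adjunct island (introduced by "after"), which blocks movement.
In A, the extraction path crosses only that-complement boundaries, which are transparent.
So A is grammatical.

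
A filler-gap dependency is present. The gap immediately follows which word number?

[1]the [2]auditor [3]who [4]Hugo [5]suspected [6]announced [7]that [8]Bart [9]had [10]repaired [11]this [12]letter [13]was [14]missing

5

The displaced element is "the auditor" (word 2).
It is linked across 1 clause boundary (Ø).
It functions as the subject of "announced", so the gap sits immediately after word 5 ("suspected").
Base order: Hugo suspected that the auditor announced that Bart had repaired this letter.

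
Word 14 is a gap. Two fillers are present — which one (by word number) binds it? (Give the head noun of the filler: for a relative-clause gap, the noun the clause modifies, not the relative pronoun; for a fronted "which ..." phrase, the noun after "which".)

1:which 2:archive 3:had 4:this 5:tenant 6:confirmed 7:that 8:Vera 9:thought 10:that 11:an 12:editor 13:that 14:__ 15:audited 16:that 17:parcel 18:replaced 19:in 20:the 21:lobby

The marked gap is inside the relative clause, the subject of "audited".
Its filler is the head noun "editor" (via "that"), at word 12.
(The other dependency links word 2 to a gap after word 18.)

12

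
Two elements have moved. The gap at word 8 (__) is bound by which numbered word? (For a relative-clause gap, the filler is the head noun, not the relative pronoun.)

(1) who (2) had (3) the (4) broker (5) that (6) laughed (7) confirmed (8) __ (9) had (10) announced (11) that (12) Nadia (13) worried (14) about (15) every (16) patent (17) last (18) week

1

The marked gap is the subject of "announced".
Its filler is the fronted wh-phrase "who", at word 1.
(The other dependency links word 4 to a gap after word 5.)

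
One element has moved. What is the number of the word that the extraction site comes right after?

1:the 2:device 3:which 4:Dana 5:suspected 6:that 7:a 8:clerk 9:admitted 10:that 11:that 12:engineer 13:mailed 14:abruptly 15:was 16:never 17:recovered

13

The displaced element is "the device" (word 2).
It is linked across 2 clause boundaries (that → that).
It functions as the direct object of "mailed", so the gap sits immediately after word 13 ("mailed").
Base order: Dana suspected that a clerk admitted that that engineer mailed the device abruptly.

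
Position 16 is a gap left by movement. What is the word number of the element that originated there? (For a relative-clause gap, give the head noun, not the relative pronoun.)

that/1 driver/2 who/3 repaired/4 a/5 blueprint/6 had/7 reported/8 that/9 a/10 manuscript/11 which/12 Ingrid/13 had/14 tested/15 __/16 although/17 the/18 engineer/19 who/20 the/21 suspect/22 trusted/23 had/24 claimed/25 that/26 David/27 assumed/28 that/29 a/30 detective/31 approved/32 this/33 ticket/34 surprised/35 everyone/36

The gap at 16 is the object of "tested", inside a relative clause.
The relative pronoun is "which" (word 12); it is bound by the head noun immediately before it.
Its filler is the head noun "manuscript", at word 11.

11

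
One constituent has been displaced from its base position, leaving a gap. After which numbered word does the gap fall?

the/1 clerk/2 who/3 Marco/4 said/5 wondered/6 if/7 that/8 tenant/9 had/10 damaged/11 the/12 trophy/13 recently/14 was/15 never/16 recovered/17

5

The displaced element is "the clerk" (word 2).
It is linked across 1 clause boundary (Ø).
It functions as the subject of "wondered", so the gap sits immediately after word 5 ("said").
Base order: Marco said that the clerk wondered if that tenant had damaged the trophy recently.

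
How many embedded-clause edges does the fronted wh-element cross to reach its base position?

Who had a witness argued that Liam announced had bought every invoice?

2

"who" is extracted from the subject of "bought".
Boundaries crossed, outermost first: [that], [Ø] — 2 in total.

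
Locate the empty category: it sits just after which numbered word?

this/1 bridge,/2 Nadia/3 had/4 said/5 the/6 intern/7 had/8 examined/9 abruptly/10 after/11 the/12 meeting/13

The displaced element is "this bridge" (word 2).
It is linked across 1 clause boundary (Ø).
It functions as the direct object of "examined", so the gap sits immediately after word 9 ("examined").
Base order: Nadia had said the intern had examined this bridge abruptly after the meeting.

9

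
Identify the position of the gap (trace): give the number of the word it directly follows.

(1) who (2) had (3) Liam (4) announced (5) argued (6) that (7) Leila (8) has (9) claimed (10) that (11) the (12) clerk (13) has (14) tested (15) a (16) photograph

The displaced element is "who" (word 1).
It is linked across 1 clause boundary (Ø).
It functions as the subject of "argued", so the gap sits immediately after word 4 ("announced").
Base order: Liam had announced that who argued that Leila has claimed that the clerk has tested a photograph.

4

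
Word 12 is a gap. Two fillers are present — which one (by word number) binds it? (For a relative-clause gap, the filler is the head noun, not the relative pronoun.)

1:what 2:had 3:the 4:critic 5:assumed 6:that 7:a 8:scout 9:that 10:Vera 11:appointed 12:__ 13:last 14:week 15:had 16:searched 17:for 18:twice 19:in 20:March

The marked gap is inside the relative clause, the direct object of "appointed".
Its filler is the head noun "scout" (via "that"), at word 8.
(The other dependency links word 1 to a gap after word 17.)

8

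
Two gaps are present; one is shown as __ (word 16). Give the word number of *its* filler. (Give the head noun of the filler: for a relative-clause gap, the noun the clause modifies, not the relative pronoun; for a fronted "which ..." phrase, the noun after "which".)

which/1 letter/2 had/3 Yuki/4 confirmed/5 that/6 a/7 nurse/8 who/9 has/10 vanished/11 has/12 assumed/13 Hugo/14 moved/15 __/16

2

The marked gap is the direct object of "moved".
Its filler is the fronted wh-phrase "which letter", at word 2.
(The other dependency links word 8 to a gap after word 9.)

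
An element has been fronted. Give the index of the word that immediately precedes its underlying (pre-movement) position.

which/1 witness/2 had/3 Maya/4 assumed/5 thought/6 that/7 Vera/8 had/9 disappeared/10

The displaced element is "which witness" (word 2).
It is linked across 1 clause boundary (Ø).
It functions as the subject of "thought", so the gap sits immediately after word 5 ("assumed").
Base order: Maya had assumed that which witness thought that Vera had disappeared.

5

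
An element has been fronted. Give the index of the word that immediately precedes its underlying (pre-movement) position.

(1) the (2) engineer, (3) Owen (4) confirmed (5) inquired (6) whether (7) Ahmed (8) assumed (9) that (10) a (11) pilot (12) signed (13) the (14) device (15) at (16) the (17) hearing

The displaced element is "the engineer" (word 2).
It is linked across 1 clause boundary (Ø).
It functions as the subject of "inquired", so the gap sits immediately after word 4 ("confirmed").
Base order: Owen confirmed the engineer inquired whether Ahmed assumed that a pilot signed the device at the hearing.

4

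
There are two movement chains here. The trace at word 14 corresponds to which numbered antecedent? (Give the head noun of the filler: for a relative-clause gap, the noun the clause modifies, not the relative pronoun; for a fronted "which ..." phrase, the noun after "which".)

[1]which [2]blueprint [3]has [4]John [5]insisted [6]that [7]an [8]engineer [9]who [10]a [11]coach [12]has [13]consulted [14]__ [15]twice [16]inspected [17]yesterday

The marked gap is inside the relative clause, the direct object of "consulted".
Its filler is the head noun "engineer" (via "who"), at word 8.
(The other dependency links word 2 to a gap after word 16.)

8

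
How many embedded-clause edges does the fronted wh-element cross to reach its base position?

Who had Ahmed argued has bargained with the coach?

1

"who" is extracted from the subject of "bargained".
Boundaries crossed, outermost first: [Ø] — 1 in total.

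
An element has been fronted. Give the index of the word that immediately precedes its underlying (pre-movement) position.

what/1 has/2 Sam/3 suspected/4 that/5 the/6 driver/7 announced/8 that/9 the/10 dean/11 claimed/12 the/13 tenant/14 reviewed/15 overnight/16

The displaced element is "what" (word 1).
It is linked across 3 clause boundaries (that → that → Ø).
It functions as the direct object of "reviewed", so the gap sits immediately after word 15 ("reviewed").
Base order: Sam has suspected that the driver announced that the dean claimed the tenant reviewed what overnight.

15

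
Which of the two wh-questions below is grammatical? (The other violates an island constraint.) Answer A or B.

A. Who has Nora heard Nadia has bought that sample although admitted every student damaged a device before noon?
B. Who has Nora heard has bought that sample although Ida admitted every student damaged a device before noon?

B

In A, the wh-phrase is extracted from inside an adjunct island (introduced by "although"), which blocks movement.
In B, the extraction path crosses only that-complement boundaries, which are transparent.
So B is grammatical.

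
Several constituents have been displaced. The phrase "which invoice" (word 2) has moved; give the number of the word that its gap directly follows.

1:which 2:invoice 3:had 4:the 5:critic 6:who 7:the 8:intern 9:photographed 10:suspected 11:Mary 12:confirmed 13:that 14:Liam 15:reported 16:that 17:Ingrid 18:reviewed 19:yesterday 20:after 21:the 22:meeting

The displaced element is "which invoice" (word 2).
It is linked across 3 clause boundaries (Ø → that → that).
It functions as the direct object of "reviewed", so the gap sits immediately after word 18 ("reviewed").
Base order: The critic who the intern photographed had suspected Mary confirmed that Liam reported that Ingrid reviewed which invoice yesterday after the meeting.

18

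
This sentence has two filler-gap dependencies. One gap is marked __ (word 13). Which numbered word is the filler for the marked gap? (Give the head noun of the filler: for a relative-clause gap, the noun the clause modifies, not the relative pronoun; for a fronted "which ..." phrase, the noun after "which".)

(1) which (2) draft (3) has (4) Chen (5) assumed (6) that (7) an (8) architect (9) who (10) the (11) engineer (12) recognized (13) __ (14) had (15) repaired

8

The marked gap is inside the relative clause, the direct object of "recognized".
Its filler is the head noun "architect" (via "who"), at word 8.
(The other dependency links word 2 to a gap after word 15.)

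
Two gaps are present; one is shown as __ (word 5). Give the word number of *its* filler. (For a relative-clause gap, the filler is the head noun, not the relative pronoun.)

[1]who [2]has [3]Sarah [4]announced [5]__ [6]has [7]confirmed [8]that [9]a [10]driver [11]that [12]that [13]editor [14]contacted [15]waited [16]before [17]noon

The marked gap is the subject of "confirmed".
Its filler is the fronted wh-phrase "who", at word 1.
(The other dependency links word 10 to a gap after word 14.)

1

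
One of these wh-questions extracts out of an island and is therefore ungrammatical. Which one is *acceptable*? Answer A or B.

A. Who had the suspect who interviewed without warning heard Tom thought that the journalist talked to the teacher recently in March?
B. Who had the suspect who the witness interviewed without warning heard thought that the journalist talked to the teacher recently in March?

B

In A, the wh-phrase is extracted from inside a complex-NP island (relative clause) (introduced by "who"), which blocks movement.
In B, the extraction path crosses only that-complement boundaries, which are transparent.
So B is grammatical.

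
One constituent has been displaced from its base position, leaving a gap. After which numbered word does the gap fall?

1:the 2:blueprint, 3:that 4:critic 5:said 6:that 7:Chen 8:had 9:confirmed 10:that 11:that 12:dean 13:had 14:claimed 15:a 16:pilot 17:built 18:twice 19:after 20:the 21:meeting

The displaced element is "the blueprint" (word 2).
It is linked across 3 clause boundaries (that → that → Ø).
It functions as the direct object of "built", so the gap sits immediately after word 17 ("built").
Base order: That critic said that Chen had confirmed that that dean had claimed a pilot built the blueprint twice after the meeting.

17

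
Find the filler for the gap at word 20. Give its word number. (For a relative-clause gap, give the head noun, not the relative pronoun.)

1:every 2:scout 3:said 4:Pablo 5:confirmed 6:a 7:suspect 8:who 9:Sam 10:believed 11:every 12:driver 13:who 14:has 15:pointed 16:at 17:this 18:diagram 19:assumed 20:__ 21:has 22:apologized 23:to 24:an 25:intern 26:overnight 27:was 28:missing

The gap at 20 is the subject of "apologized", inside a relative clause.
The relative pronoun is "who" (word 8); it is bound by the head noun immediately before it.
Its filler is the head noun "suspect", at word 7.

7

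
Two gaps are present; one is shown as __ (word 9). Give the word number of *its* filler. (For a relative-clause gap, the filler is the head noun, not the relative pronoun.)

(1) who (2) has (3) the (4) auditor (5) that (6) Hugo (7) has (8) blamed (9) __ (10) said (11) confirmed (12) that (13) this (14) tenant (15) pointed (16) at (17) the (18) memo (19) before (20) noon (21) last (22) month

4

The marked gap is inside the relative clause, the direct object of "blamed".
Its filler is the head noun "auditor" (via "that"), at word 4.
(The other dependency links word 1 to a gap after word 10.)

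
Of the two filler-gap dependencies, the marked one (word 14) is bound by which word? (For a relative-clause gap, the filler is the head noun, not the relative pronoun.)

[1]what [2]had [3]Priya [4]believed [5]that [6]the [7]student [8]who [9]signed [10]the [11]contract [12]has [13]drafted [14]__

1

The marked gap is the direct object of "drafted".
Its filler is the fronted wh-phrase "what", at word 1.
(The other dependency links word 7 to a gap after word 8.)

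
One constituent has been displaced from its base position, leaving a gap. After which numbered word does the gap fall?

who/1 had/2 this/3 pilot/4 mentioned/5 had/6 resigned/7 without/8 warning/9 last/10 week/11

The displaced element is "who" (word 1).
It is linked across 1 clause boundary (Ø).
It functions as the subject of "resigned", so the gap sits immediately after word 5 ("mentioned").
Base order: This pilot had mentioned who had resigned without warning last week.

5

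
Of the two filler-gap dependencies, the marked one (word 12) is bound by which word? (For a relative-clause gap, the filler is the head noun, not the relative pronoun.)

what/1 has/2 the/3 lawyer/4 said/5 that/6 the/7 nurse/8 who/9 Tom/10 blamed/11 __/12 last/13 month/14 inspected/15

8

The marked gap is inside the relative clause, the direct object of "blamed".
Its filler is the head noun "nurse" (via "who"), at word 8.
(The other dependency links word 1 to a gap after word 15.)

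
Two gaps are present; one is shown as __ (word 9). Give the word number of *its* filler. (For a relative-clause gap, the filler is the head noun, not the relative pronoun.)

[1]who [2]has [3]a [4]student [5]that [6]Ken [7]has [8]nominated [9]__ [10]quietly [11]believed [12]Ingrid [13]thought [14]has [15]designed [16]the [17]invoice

4

The marked gap is inside the relative clause, the direct object of "nominated".
Its filler is the head noun "student" (via "that"), at word 4.
(The other dependency links word 1 to a gap after word 13.)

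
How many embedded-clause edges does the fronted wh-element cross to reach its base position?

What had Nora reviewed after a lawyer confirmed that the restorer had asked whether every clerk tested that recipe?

0

"what" originates inside the matrix clause — no clause boundary is crossed.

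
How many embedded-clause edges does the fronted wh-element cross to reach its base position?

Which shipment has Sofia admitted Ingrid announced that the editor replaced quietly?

"which shipment" is extracted from the object of "replaced".
Boundaries crossed, outermost first: [Ø], [that] — 2 in total.

2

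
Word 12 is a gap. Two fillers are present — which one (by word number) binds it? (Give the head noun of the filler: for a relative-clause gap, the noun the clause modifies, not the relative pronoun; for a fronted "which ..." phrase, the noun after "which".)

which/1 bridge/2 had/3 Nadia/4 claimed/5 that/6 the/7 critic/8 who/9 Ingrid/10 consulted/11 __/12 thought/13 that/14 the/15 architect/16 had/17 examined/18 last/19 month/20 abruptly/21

8

The marked gap is inside the relative clause, the direct object of "consulted".
Its filler is the head noun "critic" (via "who"), at word 8.
(The other dependency links word 2 to a gap after word 18.)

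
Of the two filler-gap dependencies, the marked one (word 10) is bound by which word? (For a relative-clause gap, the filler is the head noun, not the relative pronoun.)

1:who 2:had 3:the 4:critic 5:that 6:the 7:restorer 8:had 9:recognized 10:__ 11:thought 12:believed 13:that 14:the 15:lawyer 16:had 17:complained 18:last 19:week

4

The marked gap is inside the relative clause, the direct object of "recognized".
Its filler is the head noun "critic" (via "that"), at word 4.
(The other dependency links word 1 to a gap after word 11.)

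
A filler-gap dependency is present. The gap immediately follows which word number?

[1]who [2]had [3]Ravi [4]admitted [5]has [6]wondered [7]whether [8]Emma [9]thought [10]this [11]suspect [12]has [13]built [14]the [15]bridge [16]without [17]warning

The displaced element is "who" (word 1).
It is linked across 1 clause boundary (Ø).
It functions as the subject of "wondered", so the gap sits immediately after word 4 ("admitted").
Base order: Ravi had admitted that who has wondered whether Emma thought this suspect has built the bridge without warning.

4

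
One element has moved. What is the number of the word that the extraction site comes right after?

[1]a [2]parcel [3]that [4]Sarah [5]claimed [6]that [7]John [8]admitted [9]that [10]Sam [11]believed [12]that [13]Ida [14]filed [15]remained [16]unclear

The displaced element is "a parcel" (word 2).
It is linked across 3 clause boundaries (that → that → that).
It functions as the direct object of "filed", so the gap sits immediately after word 14 ("filed").
Base order: Sarah claimed that John admitted that Sam believed that Ida filed a parcel.

14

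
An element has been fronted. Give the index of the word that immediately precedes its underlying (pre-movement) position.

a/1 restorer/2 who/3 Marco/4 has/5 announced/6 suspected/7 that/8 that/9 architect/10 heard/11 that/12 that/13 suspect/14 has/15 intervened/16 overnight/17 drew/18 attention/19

6

The displaced element is "a restorer" (word 2).
It is linked across 1 clause boundary (Ø).
It functions as the subject of "suspected", so the gap sits immediately after word 6 ("announced").
Base order: Marco has announced a restorer suspected that that architect heard that that suspect has intervened overnight.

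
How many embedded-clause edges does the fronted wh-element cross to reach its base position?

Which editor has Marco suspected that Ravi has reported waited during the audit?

"which editor" is extracted from the subject of "waited".
Boundaries crossed, outermost first: [that], [Ø] — 2 in total.

2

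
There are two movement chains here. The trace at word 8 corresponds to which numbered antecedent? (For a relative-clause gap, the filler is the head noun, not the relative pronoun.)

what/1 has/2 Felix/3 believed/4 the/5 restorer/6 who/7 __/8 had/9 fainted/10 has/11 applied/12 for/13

The marked gap is inside the relative clause, the subject of "fainted".
Its filler is the head noun "restorer" (via "who"), at word 6.
(The other dependency links word 1 to a gap after word 13.)

6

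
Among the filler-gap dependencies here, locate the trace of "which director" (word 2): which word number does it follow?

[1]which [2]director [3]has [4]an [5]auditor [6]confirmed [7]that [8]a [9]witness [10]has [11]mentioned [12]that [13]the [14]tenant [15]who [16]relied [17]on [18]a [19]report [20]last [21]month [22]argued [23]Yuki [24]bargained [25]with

The displaced element is "which director" (word 2).
It is linked across 3 clause boundaries (that → that → Ø).
It functions as the object of the preposition "with" of "bargained", so the gap sits immediately after word 25 ("with").
Base order: An auditor has confirmed that a witness has mentioned that the tenant who relied on a report last month argued Yuki bargained with which director.

25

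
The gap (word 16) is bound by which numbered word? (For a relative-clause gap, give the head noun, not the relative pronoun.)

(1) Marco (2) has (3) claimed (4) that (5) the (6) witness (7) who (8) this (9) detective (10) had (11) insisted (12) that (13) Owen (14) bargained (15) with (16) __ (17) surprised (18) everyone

The gap at 16 is the prepositional object of "bargained", inside a relative clause.
The relative pronoun is "who" (word 7); it is bound by the head noun immediately before it.
Its filler is the head noun "witness", at word 6.

6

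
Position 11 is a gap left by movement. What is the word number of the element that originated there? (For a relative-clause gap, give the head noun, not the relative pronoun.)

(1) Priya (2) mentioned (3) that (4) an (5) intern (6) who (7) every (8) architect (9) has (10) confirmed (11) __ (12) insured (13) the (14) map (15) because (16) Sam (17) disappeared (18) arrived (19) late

The gap at 11 is the subject of "insured", inside a relative clause.
The relative pronoun is "who" (word 6); it is bound by the head noun immediately before it.
Its filler is the head noun "intern", at word 5.

5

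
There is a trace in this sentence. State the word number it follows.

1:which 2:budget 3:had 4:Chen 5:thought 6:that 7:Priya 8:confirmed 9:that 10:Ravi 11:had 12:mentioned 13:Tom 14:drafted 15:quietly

14

The displaced element is "which budget" (word 2).
It is linked across 3 clause boundaries (that → that → Ø).
It functions as the direct object of "drafted", so the gap sits immediately after word 14 ("drafted").
Base order: Chen had thought that Priya confirmed that Ravi had mentioned Tom drafted which budget quietly.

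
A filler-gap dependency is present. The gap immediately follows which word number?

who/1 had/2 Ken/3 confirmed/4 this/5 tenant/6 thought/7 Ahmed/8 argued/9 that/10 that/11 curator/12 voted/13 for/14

The displaced element is "who" (word 1).
It is linked across 3 clause boundaries (Ø → Ø → that).
It functions as the object of the preposition "for" of "voted", so the gap sits immediately after word 14 ("for").
Base order: Ken had confirmed this tenant thought Ahmed argued that that curator voted for who.

14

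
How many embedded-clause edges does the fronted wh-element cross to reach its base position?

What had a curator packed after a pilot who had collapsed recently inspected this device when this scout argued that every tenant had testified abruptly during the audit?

"what" originates inside the matrix clause — no clause boundary is crossed.

0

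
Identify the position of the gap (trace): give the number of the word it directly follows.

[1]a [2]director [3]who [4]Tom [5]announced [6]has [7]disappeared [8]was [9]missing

The displaced element is "a director" (word 2).
It is linked across 1 clause boundary (Ø).
It functions as the subject of "disappeared", so the gap sits immediately after word 5 ("announced").
Base order: Tom announced that a director has disappeared.

5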